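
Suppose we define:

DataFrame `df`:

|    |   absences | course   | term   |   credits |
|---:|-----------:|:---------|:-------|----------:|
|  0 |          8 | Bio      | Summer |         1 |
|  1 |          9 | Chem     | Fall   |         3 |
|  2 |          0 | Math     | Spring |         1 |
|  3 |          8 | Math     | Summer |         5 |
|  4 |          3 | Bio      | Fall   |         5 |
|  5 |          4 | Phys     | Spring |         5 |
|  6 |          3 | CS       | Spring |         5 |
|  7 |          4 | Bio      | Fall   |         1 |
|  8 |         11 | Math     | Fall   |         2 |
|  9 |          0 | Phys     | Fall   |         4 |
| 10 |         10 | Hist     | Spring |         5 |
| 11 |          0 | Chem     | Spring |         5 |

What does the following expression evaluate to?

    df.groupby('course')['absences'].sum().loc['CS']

group by course, sum of absences:
course
Bio     15
CS       3
Chem     9
Hist    10
Math    19
Phys     4
Name: absences, dtype: int64
The value at index 'CS' is 3.

3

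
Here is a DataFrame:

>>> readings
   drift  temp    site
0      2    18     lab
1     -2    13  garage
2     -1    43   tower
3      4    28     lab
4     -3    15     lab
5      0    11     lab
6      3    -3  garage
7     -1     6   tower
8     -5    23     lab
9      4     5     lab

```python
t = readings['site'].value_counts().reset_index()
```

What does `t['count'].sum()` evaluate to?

value_counts of site:
site
lab       6
garage    2
tower     2
Name: count, dtype: int64
reset_index():
     site  count
0     lab      6
1  garage      2
2   tower      2

10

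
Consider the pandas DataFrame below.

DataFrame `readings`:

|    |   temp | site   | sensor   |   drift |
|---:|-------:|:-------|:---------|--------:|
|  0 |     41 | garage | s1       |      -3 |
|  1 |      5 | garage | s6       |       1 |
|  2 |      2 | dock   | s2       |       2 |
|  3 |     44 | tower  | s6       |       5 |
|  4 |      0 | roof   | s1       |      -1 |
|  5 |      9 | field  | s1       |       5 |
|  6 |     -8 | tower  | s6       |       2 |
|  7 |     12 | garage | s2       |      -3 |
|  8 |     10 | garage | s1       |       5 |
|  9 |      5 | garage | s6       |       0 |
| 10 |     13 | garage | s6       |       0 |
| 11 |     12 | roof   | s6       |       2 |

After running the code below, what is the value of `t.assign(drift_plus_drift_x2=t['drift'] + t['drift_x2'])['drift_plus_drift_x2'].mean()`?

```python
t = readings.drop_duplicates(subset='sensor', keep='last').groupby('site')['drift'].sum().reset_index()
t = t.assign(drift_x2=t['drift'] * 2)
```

drop duplicate sensor (keep=last):
    temp    site sensor  drift
7     12  garage     s2     -3
8     10  garage     s1      5
11    12    roof     s6      2
group by site, sum of drift:
site
garage    2
roof      2
Name: drift, dtype: int64
reset_index():
     site  drift
0  garage      2
1    roof      2
add column drift_x2 = t['drift'] * 2:
     site  drift  drift_x2
0  garage      2         4
1    roof      2         4
add column drift_plus_drift_x2 = t['drift'] + t['drift_x2']:
     site  drift  drift_x2  drift_plus_drift_x2
0  garage      2         4                    6
1    roof      2         4                    6
Then the mean of column 'drift_plus_drift_x2': 6.0

6.0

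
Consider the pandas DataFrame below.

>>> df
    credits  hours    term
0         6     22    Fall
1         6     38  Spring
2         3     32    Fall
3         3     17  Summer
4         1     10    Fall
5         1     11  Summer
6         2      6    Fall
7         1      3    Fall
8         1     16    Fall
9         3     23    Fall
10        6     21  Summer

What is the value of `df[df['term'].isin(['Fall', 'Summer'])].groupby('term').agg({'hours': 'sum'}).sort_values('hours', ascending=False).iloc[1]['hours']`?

49

filter rows where term in ['Fall', 'Summer']:
    credits  hours    term
0         6     22    Fall
2         3     32    Fall
3         3     17  Summer
4         1     10    Fall
5         1     11  Summer
6         2      6    Fall
7         1      3    Fall
8         1     16    Fall
9         3     23    Fall
10        6     21  Summer
group by term, sum of hours:
        hours
term         
Fall      112
Summer     49
sort by hours descending:
        hours
term         
Fall      112
Summer     49
Then the value at position 1, column 'hours': 49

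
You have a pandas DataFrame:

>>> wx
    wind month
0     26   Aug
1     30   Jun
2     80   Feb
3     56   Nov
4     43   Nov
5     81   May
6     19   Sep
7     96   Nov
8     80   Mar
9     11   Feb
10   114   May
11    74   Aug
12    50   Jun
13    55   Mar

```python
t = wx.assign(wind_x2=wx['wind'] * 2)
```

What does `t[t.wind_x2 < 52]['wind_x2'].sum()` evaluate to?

60

add column wind_x2 = wx['wind'] * 2:
    wind month  wind_x2
0     26   Aug       52
1     30   Jun       60
2     80   Feb      160
3     56   Nov      112
4     43   Nov       86
5     81   May      162
6     19   Sep       38
7     96   Nov      192
8     80   Mar      160
9     11   Feb       22
10   114   May      228
11    74   Aug      148
12    50   Jun      100
13    55   Mar      110
filter rows where wind_x2 < 52:
   wind month  wind_x2
6    19   Sep       38
9    11   Feb       22
Taking the sum of column 'wind_x2' gives 60.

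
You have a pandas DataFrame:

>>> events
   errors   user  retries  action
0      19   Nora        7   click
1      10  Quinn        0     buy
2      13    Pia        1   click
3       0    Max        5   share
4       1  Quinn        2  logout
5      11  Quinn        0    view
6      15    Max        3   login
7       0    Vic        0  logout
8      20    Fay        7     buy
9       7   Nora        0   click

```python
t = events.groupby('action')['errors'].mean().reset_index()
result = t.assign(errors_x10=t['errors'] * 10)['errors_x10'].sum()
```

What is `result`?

group by action, mean of errors:
action
buy       15.0
click     13.0
login     15.0
logout     0.5
share      0.0
view      11.0
Name: errors, dtype: float64
reset_index():
   action  errors
0     buy    15.0
1   click    13.0
2   login    15.0
3  logout     0.5
4   share     0.0
5    view    11.0
add column errors_x10 = t['errors'] * 10:
   action  errors  errors_x10
0     buy    15.0       150.0
1   click    13.0       130.0
2   login    15.0       150.0
3  logout     0.5         5.0
4   share     0.0         0.0
5    view    11.0       110.0
Finally, sum of column 'errors_x10' = 545.0.

545.0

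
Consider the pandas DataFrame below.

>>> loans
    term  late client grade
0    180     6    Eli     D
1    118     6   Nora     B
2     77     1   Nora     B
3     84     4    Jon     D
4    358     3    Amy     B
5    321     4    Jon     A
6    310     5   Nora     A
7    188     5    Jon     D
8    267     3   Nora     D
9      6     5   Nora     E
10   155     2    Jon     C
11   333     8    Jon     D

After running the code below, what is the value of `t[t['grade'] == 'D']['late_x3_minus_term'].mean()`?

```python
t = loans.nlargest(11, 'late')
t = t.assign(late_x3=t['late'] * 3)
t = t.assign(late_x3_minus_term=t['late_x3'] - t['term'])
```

-194.8

take 11 rows with largest late:
    term  late client grade
11   333     8    Jon     D
0    180     6    Eli     D
1    118     6   Nora     B
6    310     5   Nora     A
7    188     5    Jon     D
9      6     5   Nora     E
3     84     4    Jon     D
5    321     4    Jon     A
4    358     3    Amy     B
8    267     3   Nora     D
10   155     2    Jon     C
add column late_x3 = t['late'] * 3:
    term  late client grade  late_x3
11   333     8    Jon     D       24
0    180     6    Eli     D       18
1    118     6   Nora     B       18
6    310     5   Nora     A       15
7    188     5    Jon     D       15
9      6     5   Nora     E       15
3     84     4    Jon     D       12
5    321     4    Jon     A       12
4    358     3    Amy     B        9
8    267     3   Nora     D        9
10   155     2    Jon     C        6
add column late_x3_minus_term = t['late_x3'] - t['term']:
    term  late client grade  late_x3  late_x3_minus_term
11   333     8    Jon     D       24                -309
0    180     6    Eli     D       18                -162
1    118     6   Nora     B       18                -100
6    310     5   Nora     A       15                -295
7    188     5    Jon     D       15                -173
9      6     5   Nora     E       15                   9
3     84     4    Jon     D       12                 -72
5    321     4    Jon     A       12                -309
4    358     3    Amy     B        9                -349
8    267     3   Nora     D        9                -258
10   155     2    Jon     C        6                -149
filter rows where grade == 'D':
    term  late client grade  late_x3  late_x3_minus_term
11   333     8    Jon     D       24                -309
0    180     6    Eli     D       18                -162
7    188     5    Jon     D       15                -173
3     84     4    Jon     D       12                 -72
8    267     3   Nora     D        9                -258
Taking the mean of column 'late_x3_minus_term' gives -194.8.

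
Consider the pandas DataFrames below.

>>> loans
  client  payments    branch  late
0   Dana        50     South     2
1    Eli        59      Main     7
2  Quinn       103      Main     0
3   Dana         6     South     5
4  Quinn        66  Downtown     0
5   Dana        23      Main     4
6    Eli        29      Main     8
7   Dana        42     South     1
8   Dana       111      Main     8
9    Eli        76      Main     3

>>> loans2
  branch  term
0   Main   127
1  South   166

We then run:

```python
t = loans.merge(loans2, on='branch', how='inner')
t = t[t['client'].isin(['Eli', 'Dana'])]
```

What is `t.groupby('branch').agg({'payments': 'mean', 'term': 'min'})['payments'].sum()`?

92.2666666667

merge on 'branch' (how='inner') → 9 rows:
  client  payments branch  late  term
0   Dana        50  South     2   166
1    Eli        59   Main     7   127
2  Quinn       103   Main     0   127
3   Dana         6  South     5   166
4   Dana        23   Main     4   127
5    Eli        29   Main     8   127
6   Dana        42  South     1   166
7   Dana       111   Main     8   127
8    Eli        76   Main     3   127
filter rows where client in ['Eli', 'Dana']:
  client  payments branch  late  term
0   Dana        50  South     2   166
1    Eli        59   Main     7   127
3   Dana         6  South     5   166
4   Dana        23   Main     4   127
5    Eli        29   Main     8   127
6   Dana        42  South     1   166
7   Dana       111   Main     8   127
8    Eli        76   Main     3   127
group by branch: mean(payments), min(term):
         payments  term
branch                 
Main    59.600000   127
South   32.666667   166
Hence 92.2666666667.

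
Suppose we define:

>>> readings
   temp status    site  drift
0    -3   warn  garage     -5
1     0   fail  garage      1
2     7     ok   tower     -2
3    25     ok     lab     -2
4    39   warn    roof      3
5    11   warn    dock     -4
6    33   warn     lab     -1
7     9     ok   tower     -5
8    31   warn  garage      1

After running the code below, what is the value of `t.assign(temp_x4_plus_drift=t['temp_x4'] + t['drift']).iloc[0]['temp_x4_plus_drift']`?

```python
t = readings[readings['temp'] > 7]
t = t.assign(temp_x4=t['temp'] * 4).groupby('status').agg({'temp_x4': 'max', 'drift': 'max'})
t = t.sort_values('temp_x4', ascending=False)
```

159

filter rows where temp > 7:
   temp status    site  drift
3    25     ok     lab     -2
4    39   warn    roof      3
5    11   warn    dock     -4
6    33   warn     lab     -1
7     9     ok   tower     -5
8    31   warn  garage      1
add column temp_x4 = t['temp'] * 4:
   temp status    site  drift  temp_x4
3    25     ok     lab     -2      100
4    39   warn    roof      3      156
5    11   warn    dock     -4       44
6    33   warn     lab     -1      132
7     9     ok   tower     -5       36
8    31   warn  garage      1      124
group by status: max(temp_x4), max(drift):
        temp_x4  drift
status                
ok          100     -2
warn        156      3
sort by temp_x4 descending:
        temp_x4  drift
status                
warn        156      3
ok          100     -2
add column temp_x4_plus_drift = t['temp_x4'] + t['drift']:
        temp_x4  drift  temp_x4_plus_drift
status                                    
warn        156      3                 159
ok          100     -2                  98
So iloc[0]['temp_x4_plus_drift'] = 159.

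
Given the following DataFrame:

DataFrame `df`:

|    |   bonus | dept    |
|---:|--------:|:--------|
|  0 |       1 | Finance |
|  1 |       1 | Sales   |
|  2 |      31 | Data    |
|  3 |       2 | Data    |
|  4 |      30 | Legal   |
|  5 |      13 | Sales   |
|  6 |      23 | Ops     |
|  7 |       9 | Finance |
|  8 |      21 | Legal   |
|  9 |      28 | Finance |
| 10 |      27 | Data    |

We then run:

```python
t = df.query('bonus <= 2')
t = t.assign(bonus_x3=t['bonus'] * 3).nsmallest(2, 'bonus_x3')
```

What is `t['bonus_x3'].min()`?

filter rows where bonus <= 2:
   bonus     dept
0      1  Finance
1      1    Sales
3      2     Data
add column bonus_x3 = t['bonus'] * 3:
   bonus     dept  bonus_x3
0      1  Finance         3
1      1    Sales         3
3      2     Data         6
take 2 rows with smallest bonus_x3:
   bonus     dept  bonus_x3
0      1  Finance         3
1      1    Sales         3

3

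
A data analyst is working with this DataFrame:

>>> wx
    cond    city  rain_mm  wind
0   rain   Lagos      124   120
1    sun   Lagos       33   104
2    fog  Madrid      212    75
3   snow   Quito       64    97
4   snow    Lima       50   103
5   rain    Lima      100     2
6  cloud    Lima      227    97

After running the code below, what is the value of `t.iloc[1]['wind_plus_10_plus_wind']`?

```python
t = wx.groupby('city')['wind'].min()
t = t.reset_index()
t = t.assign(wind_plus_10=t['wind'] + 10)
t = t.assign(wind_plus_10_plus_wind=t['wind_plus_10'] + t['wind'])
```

group by city, min of wind:
city
Lagos     104
Lima        2
Madrid     75
Quito      97
Name: wind, dtype: int64
reset_index():
     city  wind
0   Lagos   104
1    Lima     2
2  Madrid    75
3   Quito    97
add column wind_plus_10 = t['wind'] + 10:
     city  wind  wind_plus_10
0   Lagos   104           114
1    Lima     2            12
2  Madrid    75            85
3   Quito    97           107
add column wind_plus_10_plus_wind = t['wind_plus_10'] + t['wind']:
     city  wind  wind_plus_10  wind_plus_10_plus_wind
0   Lagos   104           114                     218
1    Lima     2            12                      14
2  Madrid    75            85                     160
3   Quito    97           107                     204

14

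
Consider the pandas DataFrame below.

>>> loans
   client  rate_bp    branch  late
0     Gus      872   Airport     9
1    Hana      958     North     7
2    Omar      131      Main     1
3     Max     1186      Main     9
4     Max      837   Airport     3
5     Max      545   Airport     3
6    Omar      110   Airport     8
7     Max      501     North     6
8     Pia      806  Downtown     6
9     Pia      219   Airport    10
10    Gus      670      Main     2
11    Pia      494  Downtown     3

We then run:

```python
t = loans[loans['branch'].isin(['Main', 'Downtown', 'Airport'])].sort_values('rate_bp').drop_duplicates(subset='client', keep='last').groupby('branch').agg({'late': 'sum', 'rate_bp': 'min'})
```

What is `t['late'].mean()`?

8.33333333333

filter rows where branch in ['Main', 'Downtown', 'Airport']:
   client  rate_bp    branch  late
0     Gus      872   Airport     9
2    Omar      131      Main     1
3     Max     1186      Main     9
4     Max      837   Airport     3
5     Max      545   Airport     3
6    Omar      110   Airport     8
8     Pia      806  Downtown     6
9     Pia      219   Airport    10
10    Gus      670      Main     2
11    Pia      494  Downtown     3
sort by rate_bp:
   client  rate_bp    branch  late
6    Omar      110   Airport     8
2    Omar      131      Main     1
9     Pia      219   Airport    10
11    Pia      494  Downtown     3
5     Max      545   Airport     3
10    Gus      670      Main     2
8     Pia      806  Downtown     6
4     Max      837   Airport     3
0     Gus      872   Airport     9
3     Max     1186      Main     9
drop duplicate client (keep=last):
  client  rate_bp    branch  late
2   Omar      131      Main     1
8    Pia      806  Downtown     6
0    Gus      872   Airport     9
3    Max     1186      Main     9
group by branch: sum(late), min(rate_bp):
          late  rate_bp
branch                 
Airport      9      872
Downtown     6      806
Main        10      131
Reading off the mean of column 'late', we get 8.33333333333.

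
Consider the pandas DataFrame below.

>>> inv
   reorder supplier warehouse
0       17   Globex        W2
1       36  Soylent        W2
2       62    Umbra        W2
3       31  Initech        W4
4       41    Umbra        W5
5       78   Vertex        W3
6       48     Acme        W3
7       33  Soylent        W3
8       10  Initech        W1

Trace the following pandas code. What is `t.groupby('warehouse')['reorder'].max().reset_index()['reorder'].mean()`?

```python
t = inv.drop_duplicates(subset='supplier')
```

drop duplicate supplier (keep=first):
   reorder supplier warehouse
0       17   Globex        W2
1       36  Soylent        W2
2       62    Umbra        W2
3       31  Initech        W4
5       78   Vertex        W3
6       48     Acme        W3
group by warehouse, max of reorder:
warehouse
W2    62
W3    78
W4    31
Name: reorder, dtype: int64
reset_index():
  warehouse  reorder
0        W2       62
1        W3       78
2        W4       31
Reading off the mean of column 'reorder', we get 57.0.

57.0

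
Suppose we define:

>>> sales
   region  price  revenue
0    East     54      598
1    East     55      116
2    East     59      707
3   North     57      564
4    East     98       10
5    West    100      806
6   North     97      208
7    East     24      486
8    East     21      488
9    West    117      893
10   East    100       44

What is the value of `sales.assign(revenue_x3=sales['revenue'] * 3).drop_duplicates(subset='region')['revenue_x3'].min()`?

add column revenue_x3 = sales['revenue'] * 3:
   region  price  revenue  revenue_x3
0    East     54      598        1794
1    East     55      116         348
2    East     59      707        2121
3   North     57      564        1692
4    East     98       10          30
5    West    100      806        2418
6   North     97      208         624
7    East     24      486        1458
8    East     21      488        1464
9    West    117      893        2679
10   East    100       44         132
drop duplicate region (keep=first):
  region  price  revenue  revenue_x3
0   East     54      598        1794
3  North     57      564        1692
5   West    100      806        2418
Reading off the min of column 'revenue_x3', we get 1692.

1692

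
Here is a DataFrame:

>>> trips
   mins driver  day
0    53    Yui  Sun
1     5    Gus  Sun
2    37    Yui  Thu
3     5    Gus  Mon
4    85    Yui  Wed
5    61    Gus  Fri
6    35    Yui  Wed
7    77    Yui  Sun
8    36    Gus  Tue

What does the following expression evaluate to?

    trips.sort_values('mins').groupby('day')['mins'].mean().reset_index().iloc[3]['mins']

sort by mins:
   mins driver  day
1     5    Gus  Sun
3     5    Gus  Mon
6    35    Yui  Wed
8    36    Gus  Tue
2    37    Yui  Thu
0    53    Yui  Sun
5    61    Gus  Fri
7    77    Yui  Sun
4    85    Yui  Wed
group by day, mean of mins:
day
Fri    61.0
Mon     5.0
Sun    45.0
Thu    37.0
Tue    36.0
Wed    60.0
Name: mins, dtype: float64
reset_index():
   day  mins
0  Fri  61.0
1  Mon   5.0
2  Sun  45.0
3  Thu  37.0
4  Tue  36.0
5  Wed  60.0
Taking the value at position 3, column 'mins' gives 37.0.

37.0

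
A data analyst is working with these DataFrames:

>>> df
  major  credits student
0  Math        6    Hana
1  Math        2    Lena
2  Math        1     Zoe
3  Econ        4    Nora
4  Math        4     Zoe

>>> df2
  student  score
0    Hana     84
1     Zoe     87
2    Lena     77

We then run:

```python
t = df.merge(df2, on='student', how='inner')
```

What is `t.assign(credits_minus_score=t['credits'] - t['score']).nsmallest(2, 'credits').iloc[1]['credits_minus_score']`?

merge on 'student' (how='inner') → 4 rows:
  major  credits student  score
0  Math        6    Hana     84
1  Math        2    Lena     77
2  Math        1     Zoe     87
3  Math        4     Zoe     87
add column credits_minus_score = t['credits'] - t['score']:
  major  credits student  score  credits_minus_score
0  Math        6    Hana     84                  -78
1  Math        2    Lena     77                  -75
2  Math        1     Zoe     87                  -86
3  Math        4     Zoe     87                  -83
take 2 rows with smallest credits:
  major  credits student  score  credits_minus_score
2  Math        1     Zoe     87                  -86
1  Math        2    Lena     77                  -75
Then the value at position 1, column 'credits_minus_score': -75

-75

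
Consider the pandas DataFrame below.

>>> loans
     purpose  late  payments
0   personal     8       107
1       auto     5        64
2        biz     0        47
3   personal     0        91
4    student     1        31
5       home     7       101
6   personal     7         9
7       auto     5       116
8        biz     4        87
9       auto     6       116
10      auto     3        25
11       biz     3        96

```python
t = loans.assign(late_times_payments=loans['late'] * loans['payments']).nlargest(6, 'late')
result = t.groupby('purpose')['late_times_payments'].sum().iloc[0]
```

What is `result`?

1596

add column late_times_payments = loans['late'] * loans['payments']:
     purpose  late  payments  late_times_payments
0   personal     8       107                  856
1       auto     5        64                  320
2        biz     0        47                    0
3   personal     0        91                    0
4    student     1        31                   31
5       home     7       101                  707
6   personal     7         9                   63
7       auto     5       116                  580
8        biz     4        87                  348
9       auto     6       116                  696
10      auto     3        25                   75
11       biz     3        96                  288
take 6 rows with largest late:
    purpose  late  payments  late_times_payments
0  personal     8       107                  856
5      home     7       101                  707
6  personal     7         9                   63
9      auto     6       116                  696
1      auto     5        64                  320
7      auto     5       116                  580
group by purpose, sum of late_times_payments:
purpose
auto        1596
home         707
personal     919
Name: late_times_payments, dtype: int64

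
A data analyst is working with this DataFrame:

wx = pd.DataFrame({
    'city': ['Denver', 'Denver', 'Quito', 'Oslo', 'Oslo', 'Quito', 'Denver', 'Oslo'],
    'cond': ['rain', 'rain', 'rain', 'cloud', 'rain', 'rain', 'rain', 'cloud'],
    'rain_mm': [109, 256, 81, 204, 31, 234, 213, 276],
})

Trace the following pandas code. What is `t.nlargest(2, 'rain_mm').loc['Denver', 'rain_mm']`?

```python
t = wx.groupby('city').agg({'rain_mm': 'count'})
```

3

group by city, count of rain_mm:
        rain_mm
city           
Denver        3
Oslo          3
Quito         2
take 2 rows with largest rain_mm:
        rain_mm
city           
Denver        3
Oslo          3
The value at row 'Denver', column 'rain_mm' is 3.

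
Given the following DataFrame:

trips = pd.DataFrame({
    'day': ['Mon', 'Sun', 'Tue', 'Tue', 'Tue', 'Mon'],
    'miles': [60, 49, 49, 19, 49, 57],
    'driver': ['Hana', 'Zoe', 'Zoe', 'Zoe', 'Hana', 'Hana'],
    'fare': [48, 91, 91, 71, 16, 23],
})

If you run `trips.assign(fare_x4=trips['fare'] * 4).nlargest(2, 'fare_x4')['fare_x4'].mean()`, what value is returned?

add column fare_x4 = trips['fare'] * 4:
   day  miles driver  fare  fare_x4
0  Mon     60   Hana    48      192
1  Sun     49    Zoe    91      364
2  Tue     49    Zoe    91      364
3  Tue     19    Zoe    71      284
4  Tue     49   Hana    16       64
5  Mon     57   Hana    23       92
take 2 rows with largest fare_x4:
   day  miles driver  fare  fare_x4
1  Sun     49    Zoe    91      364
2  Tue     49    Zoe    91      364
Reading off the mean of column 'fare_x4', we get 364.0.

364.0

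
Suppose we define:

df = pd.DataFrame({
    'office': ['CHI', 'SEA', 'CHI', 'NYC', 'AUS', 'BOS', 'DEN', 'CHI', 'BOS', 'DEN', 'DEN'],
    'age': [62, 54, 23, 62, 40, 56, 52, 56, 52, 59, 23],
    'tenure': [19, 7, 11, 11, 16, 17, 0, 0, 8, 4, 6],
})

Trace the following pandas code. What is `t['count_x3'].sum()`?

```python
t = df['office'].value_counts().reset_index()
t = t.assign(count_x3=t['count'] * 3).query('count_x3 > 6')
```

value_counts of office:
office
CHI    3
DEN    3
BOS    2
SEA    1
NYC    1
AUS    1
Name: count, dtype: int64
reset_index():
  office  count
0    CHI      3
1    DEN      3
2    BOS      2
3    SEA      1
4    NYC      1
5    AUS      1
add column count_x3 = t['count'] * 3:
  office  count  count_x3
0    CHI      3         9
1    DEN      3         9
2    BOS      2         6
3    SEA      1         3
4    NYC      1         3
5    AUS      1         3
filter rows where count_x3 > 6:
  office  count  count_x3
0    CHI      3         9
1    DEN      3         9
Finally, sum of column 'count_x3' = 18.

18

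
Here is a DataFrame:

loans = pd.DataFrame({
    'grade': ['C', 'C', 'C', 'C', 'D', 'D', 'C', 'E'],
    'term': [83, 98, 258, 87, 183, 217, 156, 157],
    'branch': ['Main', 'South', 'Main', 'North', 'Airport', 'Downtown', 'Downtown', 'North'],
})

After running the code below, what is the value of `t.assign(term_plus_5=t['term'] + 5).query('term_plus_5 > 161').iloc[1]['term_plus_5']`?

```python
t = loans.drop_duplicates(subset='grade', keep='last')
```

162

drop duplicate grade (keep=last):
  grade  term    branch
5     D   217  Downtown
6     C   156  Downtown
7     E   157     North
add column term_plus_5 = t['term'] + 5:
  grade  term    branch  term_plus_5
5     D   217  Downtown          222
6     C   156  Downtown          161
7     E   157     North          162
filter rows where term_plus_5 > 161:
  grade  term    branch  term_plus_5
5     D   217  Downtown          222
7     E   157     North          162
So iloc[1]['term_plus_5'] = 162.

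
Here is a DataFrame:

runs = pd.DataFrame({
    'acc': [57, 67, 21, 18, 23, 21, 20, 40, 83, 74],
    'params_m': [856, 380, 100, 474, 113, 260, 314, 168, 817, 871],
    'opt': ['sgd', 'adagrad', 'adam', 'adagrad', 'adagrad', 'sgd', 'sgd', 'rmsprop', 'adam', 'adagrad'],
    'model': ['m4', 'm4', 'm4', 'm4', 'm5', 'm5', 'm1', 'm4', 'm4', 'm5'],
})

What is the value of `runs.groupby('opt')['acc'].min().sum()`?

group by opt, min of acc:
opt
adagrad    18
adam       21
rmsprop    40
sgd        20
Name: acc, dtype: int64
So sum() = 99.

99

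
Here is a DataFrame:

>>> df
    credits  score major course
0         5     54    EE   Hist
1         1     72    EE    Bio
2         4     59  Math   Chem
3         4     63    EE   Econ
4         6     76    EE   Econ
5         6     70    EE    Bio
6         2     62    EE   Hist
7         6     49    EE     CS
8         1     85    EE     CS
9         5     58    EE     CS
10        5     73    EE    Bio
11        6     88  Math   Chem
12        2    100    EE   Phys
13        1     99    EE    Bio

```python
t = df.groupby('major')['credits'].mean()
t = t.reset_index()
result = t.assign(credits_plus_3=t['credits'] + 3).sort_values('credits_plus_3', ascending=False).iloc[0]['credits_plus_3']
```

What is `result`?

group by major, mean of credits:
major
EE      3.666667
Math    5.000000
Name: credits, dtype: float64
reset_index():
  major   credits
0    EE  3.666667
1  Math  5.000000
add column credits_plus_3 = t['credits'] + 3:
  major   credits  credits_plus_3
0    EE  3.666667        6.666667
1  Math  5.000000        8.000000
sort by credits_plus_3 descending:
  major   credits  credits_plus_3
1  Math  5.000000        8.000000
0    EE  3.666667        6.666667

8.0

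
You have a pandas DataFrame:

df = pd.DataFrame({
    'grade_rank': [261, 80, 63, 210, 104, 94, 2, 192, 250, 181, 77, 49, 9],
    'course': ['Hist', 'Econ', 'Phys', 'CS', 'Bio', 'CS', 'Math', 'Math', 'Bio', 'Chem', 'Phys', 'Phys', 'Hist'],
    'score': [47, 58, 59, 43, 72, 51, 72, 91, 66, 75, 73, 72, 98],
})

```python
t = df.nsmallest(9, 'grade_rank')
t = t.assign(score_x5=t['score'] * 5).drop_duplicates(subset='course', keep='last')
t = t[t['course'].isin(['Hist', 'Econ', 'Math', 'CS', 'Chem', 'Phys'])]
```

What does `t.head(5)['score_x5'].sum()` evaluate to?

take 9 rows with smallest grade_rank:
    grade_rank course  score
6            2   Math     72
12           9   Hist     98
11          49   Phys     72
2           63   Phys     59
10          77   Phys     73
1           80   Econ     58
5           94     CS     51
4          104    Bio     72
9          181   Chem     75
add column score_x5 = t['score'] * 5:
    grade_rank course  score  score_x5
6            2   Math     72       360
12           9   Hist     98       490
11          49   Phys     72       360
2           63   Phys     59       295
10          77   Phys     73       365
1           80   Econ     58       290
5           94     CS     51       255
4          104    Bio     72       360
9          181   Chem     75       375
drop duplicate course (keep=last):
    grade_rank course  score  score_x5
6            2   Math     72       360
12           9   Hist     98       490
10          77   Phys     73       365
1           80   Econ     58       290
5           94     CS     51       255
4          104    Bio     72       360
9          181   Chem     75       375
filter rows where course in ['Hist', 'Econ', 'Math', 'CS', 'Chem', 'Phys']:
    grade_rank course  score  score_x5
6            2   Math     72       360
12           9   Hist     98       490
10          77   Phys     73       365
1           80   Econ     58       290
5           94     CS     51       255
9          181   Chem     75       375
take first 5 rows:
    grade_rank course  score  score_x5
6            2   Math     72       360
12           9   Hist     98       490
10          77   Phys     73       365
1           80   Econ     58       290
5           94     CS     51       255
So sum() = 1760.

1760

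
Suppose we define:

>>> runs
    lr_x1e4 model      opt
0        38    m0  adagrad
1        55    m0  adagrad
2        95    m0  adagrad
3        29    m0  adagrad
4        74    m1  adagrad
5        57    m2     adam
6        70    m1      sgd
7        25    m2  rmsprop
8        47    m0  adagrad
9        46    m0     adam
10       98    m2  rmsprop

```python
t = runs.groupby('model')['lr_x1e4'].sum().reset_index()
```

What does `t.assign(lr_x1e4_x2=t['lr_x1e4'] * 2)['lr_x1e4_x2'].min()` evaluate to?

group by model, sum of lr_x1e4:
model
m0    310
m1    144
m2    180
Name: lr_x1e4, dtype: int64
reset_index():
  model  lr_x1e4
0    m0      310
1    m1      144
2    m2      180
add column lr_x1e4_x2 = t['lr_x1e4'] * 2:
  model  lr_x1e4  lr_x1e4_x2
0    m0      310         620
1    m1      144         288
2    m2      180         360
min of column 'lr_x1e4_x2' → 288

288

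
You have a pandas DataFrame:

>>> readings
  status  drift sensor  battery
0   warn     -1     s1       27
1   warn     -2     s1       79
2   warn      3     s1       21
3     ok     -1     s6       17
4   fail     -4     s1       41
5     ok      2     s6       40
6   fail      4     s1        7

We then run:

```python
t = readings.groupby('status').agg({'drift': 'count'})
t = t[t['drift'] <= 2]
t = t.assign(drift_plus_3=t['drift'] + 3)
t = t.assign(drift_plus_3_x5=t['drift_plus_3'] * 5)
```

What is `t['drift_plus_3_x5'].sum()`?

50

group by status, count of drift:
        drift
status       
fail        2
ok          2
warn        3
filter rows where drift <= 2:
        drift
status       
fail        2
ok          2
add column drift_plus_3 = t['drift'] + 3:
        drift  drift_plus_3
status                     
fail        2             5
ok          2             5
add column drift_plus_3_x5 = t['drift_plus_3'] * 5:
        drift  drift_plus_3  drift_plus_3_x5
status                                      
fail        2             5               25
ok          2             5               25
sum of column 'drift_plus_3_x5' → 50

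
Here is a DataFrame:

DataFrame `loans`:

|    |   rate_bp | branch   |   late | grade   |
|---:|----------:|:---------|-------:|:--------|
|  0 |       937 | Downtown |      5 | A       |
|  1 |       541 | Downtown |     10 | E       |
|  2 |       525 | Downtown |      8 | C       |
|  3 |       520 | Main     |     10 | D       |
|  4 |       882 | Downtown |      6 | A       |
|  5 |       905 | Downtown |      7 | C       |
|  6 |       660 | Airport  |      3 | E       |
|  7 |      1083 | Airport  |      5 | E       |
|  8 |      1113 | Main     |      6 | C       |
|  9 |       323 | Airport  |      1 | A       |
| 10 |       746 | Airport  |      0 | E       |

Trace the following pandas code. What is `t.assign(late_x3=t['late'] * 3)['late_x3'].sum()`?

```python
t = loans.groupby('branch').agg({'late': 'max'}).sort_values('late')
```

group by branch, max of late:
          late
branch        
Airport      5
Downtown    10
Main        10
sort by late:
          late
branch        
Airport      5
Downtown    10
Main        10
add column late_x3 = t['late'] * 3:
          late  late_x3
branch                 
Airport      5       15
Downtown    10       30
Main        10       30

75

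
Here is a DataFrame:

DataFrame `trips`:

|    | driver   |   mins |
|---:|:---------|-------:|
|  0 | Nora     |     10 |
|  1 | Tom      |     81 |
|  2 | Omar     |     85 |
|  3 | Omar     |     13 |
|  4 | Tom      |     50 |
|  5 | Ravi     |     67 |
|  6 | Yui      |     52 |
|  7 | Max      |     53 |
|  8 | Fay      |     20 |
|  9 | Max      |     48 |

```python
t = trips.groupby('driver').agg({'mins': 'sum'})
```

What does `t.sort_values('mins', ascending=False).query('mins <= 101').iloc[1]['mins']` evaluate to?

group by driver, sum of mins:
        mins
driver      
Fay       20
Max      101
Nora      10
Omar      98
Ravi      67
Tom      131
Yui       52
sort by mins descending:
        mins
driver      
Tom      131
Max      101
Omar      98
Ravi      67
Yui       52
Fay       20
Nora      10
filter rows where mins <= 101:
        mins
driver      
Max      101
Omar      98
Ravi      67
Yui       52
Fay       20
Nora      10
Hence 98.

98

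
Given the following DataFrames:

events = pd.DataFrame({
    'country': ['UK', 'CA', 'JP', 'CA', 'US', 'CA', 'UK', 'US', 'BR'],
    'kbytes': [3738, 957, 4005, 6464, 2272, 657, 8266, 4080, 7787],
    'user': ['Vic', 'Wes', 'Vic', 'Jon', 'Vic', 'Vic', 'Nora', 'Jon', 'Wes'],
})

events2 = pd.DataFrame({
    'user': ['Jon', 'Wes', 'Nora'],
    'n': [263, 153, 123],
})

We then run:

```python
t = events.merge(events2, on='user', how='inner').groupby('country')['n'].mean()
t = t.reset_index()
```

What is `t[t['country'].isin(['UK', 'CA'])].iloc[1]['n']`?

123.0

merge on 'user' (how='inner') → 5 rows:
  country  kbytes  user    n
0      CA     957   Wes  153
1      CA    6464   Jon  263
2      UK    8266  Nora  123
3      US    4080   Jon  263
4      BR    7787   Wes  153
group by country, mean of n:
country
BR    153.0
CA    208.0
UK    123.0
US    263.0
Name: n, dtype: float64
reset_index():
  country      n
0      BR  153.0
1      CA  208.0
2      UK  123.0
3      US  263.0
filter rows where country in ['UK', 'CA']:
  country      n
1      CA  208.0
2      UK  123.0
So iloc[1]['n'] = 123.0.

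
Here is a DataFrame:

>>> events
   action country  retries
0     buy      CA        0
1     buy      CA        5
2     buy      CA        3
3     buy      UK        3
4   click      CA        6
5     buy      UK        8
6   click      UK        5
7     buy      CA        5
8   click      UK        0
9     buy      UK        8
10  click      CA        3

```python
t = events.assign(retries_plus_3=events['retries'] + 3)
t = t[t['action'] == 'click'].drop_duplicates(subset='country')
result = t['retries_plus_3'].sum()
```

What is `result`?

17

add column retries_plus_3 = events['retries'] + 3:
   action country  retries  retries_plus_3
0     buy      CA        0               3
1     buy      CA        5               8
2     buy      CA        3               6
3     buy      UK        3               6
4   click      CA        6               9
5     buy      UK        8              11
6   click      UK        5               8
7     buy      CA        5               8
8   click      UK        0               3
9     buy      UK        8              11
10  click      CA        3               6
filter rows where action == 'click':
   action country  retries  retries_plus_3
4   click      CA        6               9
6   click      UK        5               8
8   click      UK        0               3
10  click      CA        3               6
drop duplicate country (keep=first):
  action country  retries  retries_plus_3
4  click      CA        6               9
6  click      UK        5               8
Hence 17.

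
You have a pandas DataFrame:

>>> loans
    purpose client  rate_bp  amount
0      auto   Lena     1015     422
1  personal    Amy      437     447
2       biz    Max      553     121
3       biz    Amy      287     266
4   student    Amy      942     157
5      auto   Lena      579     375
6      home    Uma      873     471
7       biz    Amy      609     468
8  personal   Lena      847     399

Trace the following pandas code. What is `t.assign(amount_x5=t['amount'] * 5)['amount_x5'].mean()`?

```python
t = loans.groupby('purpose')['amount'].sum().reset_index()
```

3126.0

group by purpose, sum of amount:
purpose
auto        797
biz         855
home        471
personal    846
student     157
Name: amount, dtype: int64
reset_index():
    purpose  amount
0      auto     797
1       biz     855
2      home     471
3  personal     846
4   student     157
add column amount_x5 = t['amount'] * 5:
    purpose  amount  amount_x5
0      auto     797       3985
1       biz     855       4275
2      home     471       2355
3  personal     846       4230
4   student     157        785
Hence 3126.0.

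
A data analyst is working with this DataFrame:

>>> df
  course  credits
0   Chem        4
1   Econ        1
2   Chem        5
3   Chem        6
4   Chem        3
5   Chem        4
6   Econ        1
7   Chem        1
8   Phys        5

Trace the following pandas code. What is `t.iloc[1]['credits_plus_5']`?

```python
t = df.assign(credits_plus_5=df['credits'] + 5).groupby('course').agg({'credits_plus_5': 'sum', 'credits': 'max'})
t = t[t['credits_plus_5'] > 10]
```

add column credits_plus_5 = df['credits'] + 5:
  course  credits  credits_plus_5
0   Chem        4               9
1   Econ        1               6
2   Chem        5              10
3   Chem        6              11
4   Chem        3               8
5   Chem        4               9
6   Econ        1               6
7   Chem        1               6
8   Phys        5              10
group by course: sum(credits_plus_5), max(credits):
        credits_plus_5  credits
course                         
Chem                53        6
Econ                12        1
Phys                10        5
filter rows where credits_plus_5 > 10:
        credits_plus_5  credits
course                         
Chem                53        6
Econ                12        1

12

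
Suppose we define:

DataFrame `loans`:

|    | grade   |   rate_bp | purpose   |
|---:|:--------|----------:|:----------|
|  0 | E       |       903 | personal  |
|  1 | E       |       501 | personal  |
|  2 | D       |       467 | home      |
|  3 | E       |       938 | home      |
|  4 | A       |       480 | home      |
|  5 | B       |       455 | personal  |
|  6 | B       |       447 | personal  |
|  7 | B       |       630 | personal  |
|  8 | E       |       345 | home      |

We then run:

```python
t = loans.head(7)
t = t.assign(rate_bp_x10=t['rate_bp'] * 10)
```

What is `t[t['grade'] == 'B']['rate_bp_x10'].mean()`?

4510.0

take first 7 rows:
  grade  rate_bp   purpose
0     E      903  personal
1     E      501  personal
2     D      467      home
3     E      938      home
4     A      480      home
5     B      455  personal
6     B      447  personal
add column rate_bp_x10 = t['rate_bp'] * 10:
  grade  rate_bp   purpose  rate_bp_x10
0     E      903  personal         9030
1     E      501  personal         5010
2     D      467      home         4670
3     E      938      home         9380
4     A      480      home         4800
5     B      455  personal         4550
6     B      447  personal         4470
filter rows where grade == 'B':
  grade  rate_bp   purpose  rate_bp_x10
5     B      455  personal         4550
6     B      447  personal         4470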